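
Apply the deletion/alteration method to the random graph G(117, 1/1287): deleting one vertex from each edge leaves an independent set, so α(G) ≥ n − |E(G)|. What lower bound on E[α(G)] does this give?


E[|E(G)|] = C(117, 2)·p = 6786 · (1/1287) = 58/11.
E[α(G)] ≥ n − E[|E(G)|] = 117 − 58/11 = 1229/11.
Numerically: ≈ 111.7273.
(This is only a lower bound; the true E[α(G)] may be larger.)

E[α(G)] ≥ 1229/11 ≈ 111.7273.


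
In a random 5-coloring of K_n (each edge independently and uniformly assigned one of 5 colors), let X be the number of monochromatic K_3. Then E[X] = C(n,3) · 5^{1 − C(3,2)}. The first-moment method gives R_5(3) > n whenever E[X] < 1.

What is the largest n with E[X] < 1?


We need C(n, 3) · 5^{1 − 3} < 1, i.e. C(n, 3) < 5^{3 − 1} = 25.
Check values of n near the boundary:
  n = 3: C(3, 3) = 1; 1 < 25? YES
  n = 4: C(4, 3) = 4; 4 < 25? YES
  n = 5: C(5, 3) = 10; 10 < 25? YES
  n = 6: C(6, 3) = 20; 20 < 25? YES
  n = 7: C(7, 3) = 35; 35 < 25? NO
  n = 8: C(8, 3) = 56; 56 < 25? NO
The largest n with C(n, 3) < 25 is n = 6 (where E[X] = 4/5 ≈ 0.80000). Hence R_5(3) > 6, i.e. R_5(3) ≥ 7.

Largest n = 6; hence R_5(3) > 6.


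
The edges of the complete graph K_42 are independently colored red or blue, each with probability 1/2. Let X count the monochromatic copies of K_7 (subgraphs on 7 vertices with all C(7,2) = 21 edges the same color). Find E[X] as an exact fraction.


Let X = Σ_S X_S over the C(42, 7) = 26978328 subsets S of size 7, where X_S = 1 if the K_7 on S is monochromatic.
For a fixed S, the K_7 on S has C(7, 2) = 21 edges. P[all 21 edges red] = (1/2)^21, and likewise for blue, so P[monochromatic] = 2·(1/2)^21 = 2^{1 − 21} = 1/1048576.
Summing: E[X] = C(42, 7) · 2^{1 − 21} = 26978328 · 1/1048576 = 3372291/131072.
Numerically: E[X] ≈ 25.729.

E[X] = C(42,7)·2^(1−C(7,2)) = 3372291/131072 ≈ 25.729.


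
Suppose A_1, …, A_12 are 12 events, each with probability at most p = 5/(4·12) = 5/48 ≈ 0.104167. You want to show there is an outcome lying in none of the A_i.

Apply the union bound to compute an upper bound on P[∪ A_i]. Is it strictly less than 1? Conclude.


Union bound: P[∪_{i=1}^{12} A_i] ≤ Σ_i P[A_i] ≤ 12·p = 12·(5/48) = 5/4.
Numerically: 5/4 ≈ 1.250000.
Is 5/4 < 1? NO.
Since the bound 5/4 is ≥ 1, the union bound is uninformative here; it does NOT by itself certify existence.

12·p = 5/4 ≈ 1.250000; existence NOT certified by the union bound.


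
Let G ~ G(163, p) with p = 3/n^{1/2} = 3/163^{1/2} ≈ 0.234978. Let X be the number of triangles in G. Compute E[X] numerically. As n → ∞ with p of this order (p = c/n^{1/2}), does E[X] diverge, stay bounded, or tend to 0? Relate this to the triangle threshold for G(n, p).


Number of potential triangles: C(163, 3) = 708561.
Each occurs with probability p³ ≈ (0.234978)³ ≈ 1.29742529e-02.
By linearity: E[X] = C(163, 3)·p³ ≈ 708561 · 1.29742529e-02 ≈ 9193.049575.
Since α = 1/2 < 1, p = c/n^{1/2} ≫ 1/n is above the triangle threshold p ~ 1/n. Asymptotically E[X] ~ (c³/6)·n^{3(1−α)} = (3³/6)·n^{1.5} → ∞; triangles are abundant w.h.p.

E[X] ≈ 9193.049575; in regime p = Θ(1/n^{1/2}) E[X] diverges (above the triangle threshold p ~ 1/n).


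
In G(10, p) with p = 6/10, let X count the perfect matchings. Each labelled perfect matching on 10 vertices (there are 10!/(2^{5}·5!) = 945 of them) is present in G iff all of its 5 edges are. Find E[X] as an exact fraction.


K_10 has 10!/(2^{5}·5!) = 945 labelled perfect matchings.
For each such perfect matching H, let X_H = 1 if all 5 edges of H are present in G. Then P[X_H = 1] = p^{5} = (3/5)^{5} = 243/3125.
By linearity of expectation: E[X] = Σ_H E[X_H] = 945 · p^{5} = 945 · 243/3125 = 45927/625.
Numerically: E[X] ≈ 73.4832.

E[X] = 945 · (3/5)^{5} = 45927/625 ≈ 73.4832.


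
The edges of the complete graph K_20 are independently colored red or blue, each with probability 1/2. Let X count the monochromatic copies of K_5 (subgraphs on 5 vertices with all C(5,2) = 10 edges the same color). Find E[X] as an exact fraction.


Let X = Σ_S X_S over the C(20, 5) = 15504 subsets S of size 5, where X_S = 1 if the K_5 on S is monochromatic.
For a fixed S, the K_5 on S has C(5, 2) = 10 edges. P[all 10 edges red] = (1/2)^10, and likewise for blue, so P[monochromatic] = 2·(1/2)^10 = 2^{1 − 10} = 1/512.
By linearity of expectation: E[X] = C(20, 5) · 2^{1 − 10} = 15504 · 1/512 = 969/32.
Numerically: E[X] ≈ 30.281250.

E[X] = C(20,5)·2^(1−C(5,2)) = 969/32 ≈ 30.281250.


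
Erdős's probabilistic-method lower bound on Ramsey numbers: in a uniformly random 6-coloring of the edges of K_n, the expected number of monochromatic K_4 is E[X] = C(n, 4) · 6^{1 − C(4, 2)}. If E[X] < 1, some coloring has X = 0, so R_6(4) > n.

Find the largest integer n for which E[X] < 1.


We need C(n, 4) · 6^{1 − 6} < 1, i.e. C(n, 4) < 6^{6 − 1} = 7776.
Check values of n near the boundary:
  n = 20: C(20, 4) = 4845; 4845 < 7776? YES
  n = 21: C(21, 4) = 5985; 5985 < 7776? YES
  n = 22: C(22, 4) = 7315; 7315 < 7776? YES
  n = 23: C(23, 4) = 8855; 8855 < 7776? NO
  n = 24: C(24, 4) = 10626; 10626 < 7776? NO
  n = 25: C(25, 4) = 12650; 12650 < 7776? NO
The largest n with C(n, 4) < 7776 is n = 22 (where E[X] = 7315/7776 ≈ 0.9407). Hence R_6(4) > 22, i.e. R_6(4) ≥ 23.

Largest n = 22; hence R_6(4) > 22.


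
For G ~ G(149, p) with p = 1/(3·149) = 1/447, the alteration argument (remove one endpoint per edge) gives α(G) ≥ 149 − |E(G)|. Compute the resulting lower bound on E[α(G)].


E[|E(G)|] = C(149, 2)·p = 11026 · (1/447) = 74/3.
E[α(G)] ≥ n − E[|E(G)|] = 149 − 74/3 = 373/3.
Numerically: ≈ 124.333333.
(This is only a lower bound; the true E[α(G)] may be larger.)

E[α(G)] ≥ 373/3 ≈ 124.333333.


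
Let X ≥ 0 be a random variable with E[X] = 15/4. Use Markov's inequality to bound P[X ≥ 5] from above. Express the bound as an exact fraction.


μ = E[X] = 15/4, a = 5.
Markov: P[X ≥ 5] ≤ μ/a = (15/4)/5 = 3/4.
Numerically: ≈ 0.7500.
(Since a = 5 > μ = 3.7500, the bound 3/4 is < 1 and informative.)

P[X ≥ 5] ≤ 3/4 ≈ 0.7500.


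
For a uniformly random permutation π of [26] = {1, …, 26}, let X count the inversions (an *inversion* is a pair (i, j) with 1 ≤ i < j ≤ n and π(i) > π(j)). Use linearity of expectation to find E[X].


Write X = Σ X_I over the C(26, 2) = 325 pairs i < j, with X_I the indicator of one inversion.
There are 325 indicators.
For each fixed pair i < j, the values π(i) and π(j) are two distinct elements of {1, …, 26} in uniformly random order; by symmetry P[π(i) > π(j)] = 1/2.
By linearity: E[X] = 325 · (1/2) = C(26, 2) · (1/2) = 325/2 = 325/2 ≈ 162.500.

E[X] = 325/2 = 162.500.


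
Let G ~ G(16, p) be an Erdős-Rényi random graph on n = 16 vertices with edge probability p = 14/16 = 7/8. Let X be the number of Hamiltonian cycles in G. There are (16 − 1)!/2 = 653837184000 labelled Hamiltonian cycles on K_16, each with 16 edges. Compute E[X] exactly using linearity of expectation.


K_16 has (16 − 1)!/2 = 653837184000 labelled Hamiltonian cycles.
For each such Hamiltonian cycle H, let X_H = 1 if all 16 edges of H are present in G. Then P[X_H = 1] = p^{16} = (7/8)^{16} = 33232930569601/281474976710656.
By linearity: E[X] = Σ_H E[X_H] = 653837184000 · p^{16} = 653837184000 · 33232930569601/281474976710656 = 21219654042671322112875/274877906944.
Numerically: E[X] ≈ 7.71967e+10.

E[X] = 653837184000 · (7/8)^{16} = 21219654042671322112875/274877906944 ≈ 7.71967e+10.


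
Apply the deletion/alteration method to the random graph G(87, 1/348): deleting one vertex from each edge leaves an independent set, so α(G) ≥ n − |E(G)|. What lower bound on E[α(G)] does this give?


E[|E(G)|] = C(87, 2)·p = 3741 · (1/348) = 43/4.
E[α(G)] ≥ n − E[|E(G)|] = 87 − 43/4 = 305/4.
Numerically: ≈ 76.250000.
(This is only a lower bound; the true E[α(G)] may be larger.)

E[α(G)] ≥ 305/4 ≈ 76.250000.


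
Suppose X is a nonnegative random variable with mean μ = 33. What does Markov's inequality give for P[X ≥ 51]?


μ = E[X] = 33, a = 51.
Markov: P[X ≥ 51] ≤ μ/a = (33)/51 = 11/17.
Numerically: ≈ 0.64706.
(Since a = 51 > μ = 33.00000, the bound 11/17 is < 1 and informative.)

P[X ≥ 51] ≤ 11/17 ≈ 0.64706.


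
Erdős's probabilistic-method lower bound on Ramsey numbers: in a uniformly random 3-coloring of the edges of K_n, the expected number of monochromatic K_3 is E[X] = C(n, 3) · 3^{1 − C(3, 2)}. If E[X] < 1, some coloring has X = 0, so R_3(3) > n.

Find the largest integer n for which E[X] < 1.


We need C(n, 3) · 3^{1 − 3} < 1, i.e. C(n, 3) < 3^{3 − 1} = 9.
Check values of n near the boundary:
  n = 3: C(3, 3) = 1; 1 < 9? YES
  n = 4: C(4, 3) = 4; 4 < 9? YES
  n = 5: C(5, 3) = 10; 10 < 9? NO
The largest n with C(n, 3) < 9 is n = 4 (where E[X] = 4/9 ≈ 0.444). Hence R_3(3) > 4, i.e. R_3(3) ≥ 5.

Largest n = 4; hence R_3(3) > 4.


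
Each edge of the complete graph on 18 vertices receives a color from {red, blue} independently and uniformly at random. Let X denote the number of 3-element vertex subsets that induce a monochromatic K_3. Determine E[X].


Let X = Σ_S X_S over the C(18, 3) = 816 subsets S of size 3, where X_S = 1 if the K_3 on S is monochromatic.
For a fixed S, the K_3 on S has C(3, 2) = 3 edges. P[all 3 edges red] = (1/2)^3, and likewise for blue, so P[monochromatic] = 2·(1/2)^3 = 2^{1 − 3} = 1/4.
By linearity: E[X] = C(18, 3) · 2^{1 − 3} = 816 · 1/4 = 204.
Numerically: E[X] ≈ 204.00000.

E[X] = C(18,3)·2^(1−C(3,2)) = 204 ≈ 204.00000.


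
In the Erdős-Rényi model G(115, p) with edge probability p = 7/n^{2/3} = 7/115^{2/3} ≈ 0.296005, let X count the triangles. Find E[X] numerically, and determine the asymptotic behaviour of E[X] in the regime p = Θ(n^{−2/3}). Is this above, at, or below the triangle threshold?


Number of potential triangles: C(115, 3) = 246905.
Each occurs with probability p³ ≈ (0.296005)³ ≈ 2.59357278e-02.
By linearity: E[X] = C(115, 3)·p³ ≈ 246905 · 2.59357278e-02 ≈ 6403.660870.
Since α = 2/3 < 1, p = c/n^{2/3} ≫ 1/n is above the triangle threshold p ~ 1/n. Asymptotically E[X] ~ (c³/6)·n^{3(1−α)} = (7³/6)·n^{1} → ∞; triangles are abundant w.h.p.

E[X] ≈ 6403.660870; in regime p = Θ(1/n^{2/3}) E[X] diverges (above the triangle threshold p ~ 1/n).


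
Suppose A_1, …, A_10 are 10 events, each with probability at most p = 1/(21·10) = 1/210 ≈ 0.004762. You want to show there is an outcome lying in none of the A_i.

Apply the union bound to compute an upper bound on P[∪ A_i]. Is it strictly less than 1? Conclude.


Union bound: P[∪_{i=1}^{10} A_i] ≤ Σ_i P[A_i] ≤ 10·p = 10·(1/210) = 1/21.
Numerically: 1/21 ≈ 0.047619.
Is 1/21 < 1? YES.
Since P[∪ A_i] ≤ 1/21 < 1, the complement has P[∩ A_i^c] ≥ 1 − 1/21 = 20/21 > 0, so some outcome avoids every A_i.

10·p = 1/21 ≈ 0.047619; existence CERTIFIED by the union bound.


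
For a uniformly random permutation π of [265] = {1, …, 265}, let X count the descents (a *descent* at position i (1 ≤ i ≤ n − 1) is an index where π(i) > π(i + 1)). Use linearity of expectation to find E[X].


Write X = Σ X_I over i = 1, …, 264, with X_I the indicator of one descent.
There are 264 indicators.
For each fixed i, the pair (π(i), π(i+1)) is a uniformly random ordered pair of distinct values from {1, …, 265}; by symmetry P[π(i) > π(i+1)] = 1/2.
By linearity: E[X] = 264 · (1/2) = (265 − 1) · (1/2) = 132 ≈ 132.000.

E[X] = 132 = 132.000.


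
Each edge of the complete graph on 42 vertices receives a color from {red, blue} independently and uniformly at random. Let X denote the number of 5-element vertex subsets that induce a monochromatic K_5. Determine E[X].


Let X = Σ_S X_S over the C(42, 5) = 850668 subsets S of size 5, where X_S = 1 if the K_5 on S is monochromatic.
For a fixed S, the K_5 on S has C(5, 2) = 10 edges. P[all 10 edges red] = (1/2)^10, and likewise for blue, so P[monochromatic] = 2·(1/2)^10 = 2^{1 − 10} = 1/512.
Summing: E[X] = C(42, 5) · 2^{1 − 10} = 850668 · 1/512 = 212667/128.
Numerically: E[X] ≈ 1661.4609.

E[X] = C(42,5)·2^(1−C(5,2)) = 212667/128 ≈ 1661.4609.


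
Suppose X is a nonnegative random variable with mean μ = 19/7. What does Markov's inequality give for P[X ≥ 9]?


μ = E[X] = 19/7, a = 9.
Markov: P[X ≥ 9] ≤ μ/a = (19/7)/9 = 19/63.
Numerically: ≈ 0.3016.
(Since a = 9 > μ = 2.7143, the bound 19/63 is < 1 and informative.)

P[X ≥ 9] ≤ 19/63 ≈ 0.3016.


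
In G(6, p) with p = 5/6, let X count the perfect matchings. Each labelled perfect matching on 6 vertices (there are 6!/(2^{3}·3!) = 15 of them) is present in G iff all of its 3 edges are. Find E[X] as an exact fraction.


K_6 has 6!/(2^{3}·3!) = 15 labelled perfect matchings.
For each such perfect matching H, let X_H = 1 if all 3 edges of H are present in G. Then P[X_H = 1] = p^{3} = (5/6)^{3} = 125/216.
Summing the indicators: E[X] = Σ_H E[X_H] = 15 · p^{3} = 15 · 125/216 = 625/72.
Numerically: E[X] ≈ 8.6806.

E[X] = 15 · (5/6)^{3} = 625/72 ≈ 8.6806.


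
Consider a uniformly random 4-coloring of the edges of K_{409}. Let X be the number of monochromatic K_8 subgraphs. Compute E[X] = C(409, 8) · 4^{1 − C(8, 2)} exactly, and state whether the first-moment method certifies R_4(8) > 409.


E[X] = C(409, 8) · 4^{1 − 28} = 18128041135797879 · 4^{−27} = 18128041135797879/18014398509481984.
As a reduced fraction: E[X] = 18128041135797879/18014398509481984 ≈ 1.006.
Is E[X] < 1? NO.
Since E[X] ≥ 1, the first-moment bound is inconclusive at n = 409; it does NOT by itself certify R_4(8) > 409.

E[X] = 18128041135797879/18014398509481984 ≈ 1.006; E[X] ≥ 1; first-moment method inconclusive here.


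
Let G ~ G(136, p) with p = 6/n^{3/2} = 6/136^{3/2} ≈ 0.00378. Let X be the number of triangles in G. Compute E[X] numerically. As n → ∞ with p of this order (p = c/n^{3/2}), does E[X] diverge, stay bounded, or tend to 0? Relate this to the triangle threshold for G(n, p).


Number of potential triangles: C(136, 3) = 410040.
Each occurs with probability p³ ≈ (0.00378)³ ≈ 5.41413e-08.
By linearity: E[X] = C(136, 3)·p³ ≈ 410040 · 5.41413e-08 ≈ 0.022.
Since α = 3/2 > 1, p = c/n^{3/2} = o(1/n) is below the triangle threshold p ~ 1/n. Asymptotically E[X] ~ (c³/6)·n^{3(1−α)} = (6³/6)·n^{-1.5} → 0, so by Markov's inequality G has no triangles w.h.p.

E[X] ≈ 0.022; in regime p = Θ(1/n^{3/2}) E[X] tends to 0 (below the triangle threshold p ~ 1/n).


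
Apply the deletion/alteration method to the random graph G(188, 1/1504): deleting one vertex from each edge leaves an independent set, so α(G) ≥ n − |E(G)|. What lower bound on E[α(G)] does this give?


E[|E(G)|] = C(188, 2)·p = 17578 · (1/1504) = 187/16.
E[α(G)] ≥ n − E[|E(G)|] = 188 − 187/16 = 2821/16.
Numerically: ≈ 176.312500.
(This is only a lower bound; the true E[α(G)] may be larger.)

E[α(G)] ≥ 2821/16 ≈ 176.312500.


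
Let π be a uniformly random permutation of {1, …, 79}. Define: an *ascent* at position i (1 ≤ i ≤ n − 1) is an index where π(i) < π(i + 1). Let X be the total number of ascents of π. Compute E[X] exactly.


Write X = Σ X_I over i = 1, …, 78, with X_I the indicator of one ascent.
There are 78 indicators.
For each fixed i, the pair (π(i), π(i+1)) is a uniformly random ordered pair of distinct values from {1, …, 79}; by symmetry P[π(i) < π(i+1)] = 1/2.
By linearity: E[X] = 78 · (1/2) = (79 − 1) · (1/2) = 39 ≈ 39.00000.

E[X] = 39 = 39.00000.


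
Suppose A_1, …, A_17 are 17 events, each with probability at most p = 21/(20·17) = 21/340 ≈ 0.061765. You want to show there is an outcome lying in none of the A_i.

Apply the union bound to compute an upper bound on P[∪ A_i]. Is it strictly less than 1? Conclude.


Union bound: P[∪_{i=1}^{17} A_i] ≤ Σ_i P[A_i] ≤ 17·p = 17·(21/340) = 21/20.
Numerically: 21/20 ≈ 1.050000.
Is 21/20 < 1? NO.
Since the bound 21/20 is ≥ 1, the union bound is uninformative here; it does NOT by itself certify existence.

17·p = 21/20 ≈ 1.050000; existence NOT certified by the union bound.


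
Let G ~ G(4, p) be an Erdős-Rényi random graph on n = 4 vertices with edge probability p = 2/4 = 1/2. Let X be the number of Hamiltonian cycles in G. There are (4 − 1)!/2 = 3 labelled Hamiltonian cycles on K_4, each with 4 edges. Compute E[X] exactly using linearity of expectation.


K_4 has (4 − 1)!/2 = 3 labelled Hamiltonian cycles.
For each such Hamiltonian cycle H, let X_H = 1 if all 4 edges of H are present in G. Then P[X_H = 1] = p^{4} = (1/2)^{4} = 1/16.
Summing the indicators: E[X] = Σ_H E[X_H] = 3 · p^{4} = 3 · 1/16 = 3/16.
Numerically: E[X] ≈ 0.1875.

E[X] = 3 · (1/2)^{4} = 3/16 ≈ 0.1875.


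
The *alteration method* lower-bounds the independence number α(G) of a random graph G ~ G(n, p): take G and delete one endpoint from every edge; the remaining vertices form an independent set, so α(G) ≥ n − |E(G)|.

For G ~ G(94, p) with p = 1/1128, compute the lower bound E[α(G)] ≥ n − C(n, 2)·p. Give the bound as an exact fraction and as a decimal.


E[|E(G)|] = C(94, 2)·p = 4371 · (1/1128) = 31/8.
E[α(G)] ≥ n − E[|E(G)|] = 94 − 31/8 = 721/8.
Numerically: ≈ 90.12500.
(This is only a lower bound; the true E[α(G)] may be larger.)

E[α(G)] ≥ 721/8 ≈ 90.12500.


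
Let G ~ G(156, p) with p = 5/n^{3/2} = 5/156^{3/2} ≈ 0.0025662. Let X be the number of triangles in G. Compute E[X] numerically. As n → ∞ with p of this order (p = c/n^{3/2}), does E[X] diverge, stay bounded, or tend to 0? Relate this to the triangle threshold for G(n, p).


Number of potential triangles: C(156, 3) = 620620.
Each occurs with probability p³ ≈ (0.0025662)³ ≈ 1.6898545e-08.
By linearity: E[X] = C(156, 3)·p³ ≈ 620620 · 1.6898545e-08 ≈ 0.01049.
Since α = 3/2 > 1, p = c/n^{3/2} = o(1/n) is below the triangle threshold p ~ 1/n. Asymptotically E[X] ~ (c³/6)·n^{3(1−α)} = (5³/6)·n^{-1.5} → 0, so by Markov's inequality G has no triangles w.h.p.

E[X] ≈ 0.01049; in regime p = Θ(1/n^{3/2}) E[X] tends to 0 (below the triangle threshold p ~ 1/n).


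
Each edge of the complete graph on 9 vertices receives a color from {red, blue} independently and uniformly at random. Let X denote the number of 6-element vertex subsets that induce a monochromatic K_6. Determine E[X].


Let X = Σ_S X_S over the C(9, 6) = 84 subsets S of size 6, where X_S = 1 if the K_6 on S is monochromatic.
For a fixed S, the K_6 on S has C(6, 2) = 15 edges. P[all 15 edges red] = (1/2)^15, and likewise for blue, so P[monochromatic] = 2·(1/2)^15 = 2^{1 − 15} = 1/16384.
By linearity: E[X] = C(9, 6) · 2^{1 − 15} = 84 · 1/16384 = 21/4096.
Numerically: E[X] ≈ 0.00513.

E[X] = C(9,6)·2^(1−C(6,2)) = 21/4096 ≈ 0.00513.


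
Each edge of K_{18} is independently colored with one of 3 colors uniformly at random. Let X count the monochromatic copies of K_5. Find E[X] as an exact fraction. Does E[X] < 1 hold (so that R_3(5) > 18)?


E[X] = C(18, 5) · 3^{1 − 10} = 8568 · 3^{−9} = 8568/19683.
As a reduced fraction: E[X] = 952/2187 ≈ 0.435299.
Is E[X] < 1? YES.
Since E[X] < 1, there exists a 3-coloring of K_{18} with no monochromatic K_5; hence R_3(5) > 18.

E[X] = 952/2187 ≈ 0.435299; E[X] < 1, so R_3(5) > 18.


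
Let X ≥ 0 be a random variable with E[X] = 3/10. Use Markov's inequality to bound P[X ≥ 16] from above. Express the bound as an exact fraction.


μ = E[X] = 3/10, a = 16.
Markov: P[X ≥ 16] ≤ μ/a = (3/10)/16 = 3/160.
Numerically: ≈ 0.01875.
(Since a = 16 > μ = 0.30000, the bound 3/160 is < 1 and informative.)

P[X ≥ 16] ≤ 3/160 ≈ 0.01875.


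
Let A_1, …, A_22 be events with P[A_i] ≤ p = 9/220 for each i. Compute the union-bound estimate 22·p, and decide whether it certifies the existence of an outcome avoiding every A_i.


Union bound: P[∪_{i=1}^{22} A_i] ≤ Σ_i P[A_i] ≤ 22·p = 22·(9/220) = 9/10.
Numerically: 9/10 ≈ 0.9000000.
Is 9/10 < 1? YES.
Since P[∪ A_i] ≤ 9/10 < 1, the complement has P[∩ A_i^c] ≥ 1 − 9/10 = 1/10 > 0, so some outcome avoids every A_i.

22·p = 9/10 ≈ 0.9000000; existence CERTIFIED by the union bound.


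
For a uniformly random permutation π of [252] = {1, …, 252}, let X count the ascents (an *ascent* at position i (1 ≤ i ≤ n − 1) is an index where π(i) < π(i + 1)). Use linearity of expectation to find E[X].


Write X = Σ X_I over i = 1, …, 251, with X_I the indicator of one ascent.
There are 251 indicators.
For each fixed i, the pair (π(i), π(i+1)) is a uniformly random ordered pair of distinct values from {1, …, 252}; by symmetry P[π(i) < π(i+1)] = 1/2.
By linearity: E[X] = 251 · (1/2) = (252 − 1) · (1/2) = 251/2 ≈ 125.500000.

E[X] = 251/2 = 125.500000.


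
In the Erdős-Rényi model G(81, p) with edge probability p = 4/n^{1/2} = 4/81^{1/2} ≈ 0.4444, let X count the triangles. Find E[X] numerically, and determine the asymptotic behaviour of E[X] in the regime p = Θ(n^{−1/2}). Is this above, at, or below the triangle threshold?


Number of potential triangles: C(81, 3) = 85320.
Each occurs with probability p³ ≈ (0.4444)³ ≈ 8.779150e-02.
By linearity: E[X] = C(81, 3)·p³ ≈ 85320 · 8.779150e-02 ≈ 7490.3704.
Since α = 1/2 < 1, p = c/n^{1/2} ≫ 1/n is above the triangle threshold p ~ 1/n. Asymptotically E[X] ~ (c³/6)·n^{3(1−α)} = (4³/6)·n^{1.5} → ∞; triangles are abundant w.h.p.

E[X] ≈ 7490.3704; in regime p = Θ(1/n^{1/2}) E[X] diverges (above the triangle threshold p ~ 1/n).


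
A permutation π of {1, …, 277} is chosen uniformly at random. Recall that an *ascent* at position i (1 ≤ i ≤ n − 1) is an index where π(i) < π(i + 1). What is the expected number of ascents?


Write X = Σ X_I over i = 1, …, 276, with X_I the indicator of one ascent.
There are 276 indicators.
For each fixed i, the pair (π(i), π(i+1)) is a uniformly random ordered pair of distinct values from {1, …, 277}; by symmetry P[π(i) < π(i+1)] = 1/2.
By linearity: E[X] = 276 · (1/2) = (277 − 1) · (1/2) = 138 ≈ 138.000.

E[X] = 138 = 138.000.


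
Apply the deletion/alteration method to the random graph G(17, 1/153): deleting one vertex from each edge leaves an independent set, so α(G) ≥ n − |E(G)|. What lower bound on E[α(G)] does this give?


E[|E(G)|] = C(17, 2)·p = 136 · (1/153) = 8/9.
E[α(G)] ≥ n − E[|E(G)|] = 17 − 8/9 = 145/9.
Numerically: ≈ 16.11111.
(This is only a lower bound; the true E[α(G)] may be larger.)

E[α(G)] ≥ 145/9 ≈ 16.11111.


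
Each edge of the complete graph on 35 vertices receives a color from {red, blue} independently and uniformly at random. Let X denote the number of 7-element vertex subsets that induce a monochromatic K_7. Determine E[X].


Let X = Σ_S X_S over the C(35, 7) = 6724520 subsets S of size 7, where X_S = 1 if the K_7 on S is monochromatic.
For a fixed S, the K_7 on S has C(7, 2) = 21 edges. P[all 21 edges red] = (1/2)^21, and likewise for blue, so P[monochromatic] = 2·(1/2)^21 = 2^{1 − 21} = 1/1048576.
Summing: E[X] = C(35, 7) · 2^{1 − 21} = 6724520 · 1/1048576 = 840565/131072.
Numerically: E[X] ≈ 6.413.

E[X] = C(35,7)·2^(1−C(7,2)) = 840565/131072 ≈ 6.413.


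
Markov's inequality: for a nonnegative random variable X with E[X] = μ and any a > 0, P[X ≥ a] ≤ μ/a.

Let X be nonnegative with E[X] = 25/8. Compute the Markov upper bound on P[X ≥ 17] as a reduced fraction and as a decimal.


μ = E[X] = 25/8, a = 17.
Markov: P[X ≥ 17] ≤ μ/a = (25/8)/17 = 25/136.
Numerically: ≈ 0.1838.
(Since a = 17 > μ = 3.1250, the bound 25/136 is < 1 and informative.)

P[X ≥ 17] ≤ 25/136 ≈ 0.1838.


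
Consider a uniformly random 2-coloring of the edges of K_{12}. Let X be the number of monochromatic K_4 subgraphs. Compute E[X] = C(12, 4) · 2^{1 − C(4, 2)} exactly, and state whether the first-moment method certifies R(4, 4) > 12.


E[X] = C(12, 4) · 2^{1 − 6} = 495 · 2^{−5} = 495/32.
As a reduced fraction: E[X] = 495/32 ≈ 15.4687500.
Is E[X] < 1? NO.
Since E[X] ≥ 1, the first-moment bound is inconclusive at n = 12; it does NOT by itself certify R(4, 4) > 12.

E[X] = 495/32 ≈ 15.4687500; E[X] ≥ 1; first-moment method inconclusive here.


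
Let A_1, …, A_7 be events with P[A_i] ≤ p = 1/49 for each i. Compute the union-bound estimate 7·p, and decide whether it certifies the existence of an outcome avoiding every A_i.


Union bound: P[∪_{i=1}^{7} A_i] ≤ Σ_i P[A_i] ≤ 7·p = 7·(1/49) = 1/7.
Numerically: 1/7 ≈ 0.1428571.
Is 1/7 < 1? YES.
Since P[∪ A_i] ≤ 1/7 < 1, the complement has P[∩ A_i^c] ≥ 1 − 1/7 = 6/7 > 0, so some outcome avoids every A_i.

7·p = 1/7 ≈ 0.1428571; existence CERTIFIED by the union bound.


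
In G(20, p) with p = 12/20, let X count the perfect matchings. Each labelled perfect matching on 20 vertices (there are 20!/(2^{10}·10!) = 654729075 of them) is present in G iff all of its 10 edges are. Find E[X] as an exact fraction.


K_20 has 20!/(2^{10}·10!) = 654729075 labelled perfect matchings.
For each such perfect matching H, let X_H = 1 if all 10 edges of H are present in G. Then P[X_H = 1] = p^{10} = (3/5)^{10} = 59049/9765625.
By linearity: E[X] = Σ_H E[X_H] = 654729075 · p^{10} = 654729075 · 59049/9765625 = 1546443885987/390625.
Numerically: E[X] ≈ 3.959e+06.

E[X] = 654729075 · (3/5)^{10} = 1546443885987/390625 ≈ 3.959e+06.


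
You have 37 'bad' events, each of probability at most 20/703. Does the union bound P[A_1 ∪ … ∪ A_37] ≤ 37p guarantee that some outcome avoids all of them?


Union bound: P[∪_{i=1}^{37} A_i] ≤ Σ_i P[A_i] ≤ 37·p = 37·(20/703) = 20/19.
Numerically: 20/19 ≈ 1.0526.
Is 20/19 < 1? NO.
Since the bound 20/19 is ≥ 1, the union bound is uninformative here; it does NOT by itself certify existence.

37·p = 20/19 ≈ 1.0526; existence NOT certified by the union bound.


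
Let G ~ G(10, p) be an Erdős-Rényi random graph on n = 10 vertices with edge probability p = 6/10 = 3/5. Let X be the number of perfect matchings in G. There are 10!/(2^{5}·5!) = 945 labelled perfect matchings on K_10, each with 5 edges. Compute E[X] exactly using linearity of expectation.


K_10 has 10!/(2^{5}·5!) = 945 labelled perfect matchings.
For each such perfect matching H, let X_H = 1 if all 5 edges of H are present in G. Then P[X_H = 1] = p^{5} = (3/5)^{5} = 243/3125.
By linearity: E[X] = Σ_H E[X_H] = 945 · p^{5} = 945 · 243/3125 = 45927/625.
Numerically: E[X] ≈ 73.4832.

E[X] = 945 · (3/5)^{5} = 45927/625 ≈ 73.4832.


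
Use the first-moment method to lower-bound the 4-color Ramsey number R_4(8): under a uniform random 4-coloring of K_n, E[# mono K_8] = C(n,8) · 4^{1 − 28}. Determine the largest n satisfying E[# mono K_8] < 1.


We need C(n, 8) · 4^{1 − 28} < 1, i.e. C(n, 8) < 4^{28 − 1} = 18014398509481984.
Check values of n near the boundary:
  n = 404: C(404, 8) = 16415071523485570; 16415071523485570 < 18014398509481984? YES
  n = 405: C(405, 8) = 16745853821188050; 16745853821188050 < 18014398509481984? YES
  n = 406: C(406, 8) = 17082453897995850; 17082453897995850 < 18014398509481984? YES
  n = 407: C(407, 8) = 17424959239309050; 17424959239309050 < 18014398509481984? YES
  n = 408: C(408, 8) = 17773458424095231; 17773458424095231 < 18014398509481984? YES
  n = 409: C(409, 8) = 18128041135797879; 18128041135797879 < 18014398509481984? NO
  n = 410: C(410, 8) = 18488798173326195; 18488798173326195 < 18014398509481984? NO
  n = 411: C(411, 8) = 18855821462126715; 18855821462126715 < 18014398509481984? NO
The largest n with C(n, 8) < 18014398509481984 is n = 408 (where E[X] = 17773458424095231/18014398509481984 ≈ 0.9866251). Hence R_4(8) > 408, i.e. R_4(8) ≥ 409.

Largest n = 408; hence R_4(8) > 408.


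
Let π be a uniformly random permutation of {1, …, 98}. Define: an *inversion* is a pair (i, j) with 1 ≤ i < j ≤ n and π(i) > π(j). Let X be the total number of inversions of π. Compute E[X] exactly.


Write X = Σ X_I over the C(98, 2) = 4753 pairs i < j, with X_I the indicator of one inversion.
There are 4753 indicators.
For each fixed pair i < j, the values π(i) and π(j) are two distinct elements of {1, …, 98} in uniformly random order; by symmetry P[π(i) > π(j)] = 1/2.
By linearity: E[X] = 4753 · (1/2) = C(98, 2) · (1/2) = 4753/2 = 4753/2 ≈ 2376.5000.

E[X] = 4753/2 = 2376.5000.


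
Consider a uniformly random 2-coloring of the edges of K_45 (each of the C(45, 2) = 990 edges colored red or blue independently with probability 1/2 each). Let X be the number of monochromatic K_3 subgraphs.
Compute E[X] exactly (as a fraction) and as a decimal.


Let X = Σ_S X_S over the C(45, 3) = 14190 subsets S of size 3, where X_S = 1 if the K_3 on S is monochromatic.
For a fixed S, the K_3 on S has C(3, 2) = 3 edges. P[all 3 edges red] = (1/2)^3, and likewise for blue, so P[monochromatic] = 2·(1/2)^3 = 2^{1 − 3} = 1/4.
Summing: E[X] = C(45, 3) · 2^{1 − 3} = 14190 · 1/4 = 7095/2.
Numerically: E[X] ≈ 3547.5000.

E[X] = C(45,3)·2^(1−C(3,2)) = 7095/2 ≈ 3547.5000.


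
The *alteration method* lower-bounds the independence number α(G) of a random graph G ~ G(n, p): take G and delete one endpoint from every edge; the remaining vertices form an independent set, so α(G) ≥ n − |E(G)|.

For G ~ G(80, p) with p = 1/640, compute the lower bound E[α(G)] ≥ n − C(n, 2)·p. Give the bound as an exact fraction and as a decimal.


E[|E(G)|] = C(80, 2)·p = 3160 · (1/640) = 79/16.
E[α(G)] ≥ n − E[|E(G)|] = 80 − 79/16 = 1201/16.
Numerically: ≈ 75.0625.
(This is only a lower bound; the true E[α(G)] may be larger.)

E[α(G)] ≥ 1201/16 ≈ 75.0625.


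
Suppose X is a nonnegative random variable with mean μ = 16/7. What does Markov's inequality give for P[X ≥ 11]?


μ = E[X] = 16/7, a = 11.
Markov: P[X ≥ 11] ≤ μ/a = (16/7)/11 = 16/77.
Numerically: ≈ 0.2078.
(Since a = 11 > μ = 2.2857, the bound 16/77 is < 1 and informative.)

P[X ≥ 11] ≤ 16/77 ≈ 0.2078.


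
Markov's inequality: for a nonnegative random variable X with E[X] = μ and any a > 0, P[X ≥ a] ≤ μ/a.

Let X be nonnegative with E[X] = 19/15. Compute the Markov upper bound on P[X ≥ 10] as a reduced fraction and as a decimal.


μ = E[X] = 19/15, a = 10.
Markov: P[X ≥ 10] ≤ μ/a = (19/15)/10 = 19/150.
Numerically: ≈ 0.1267.
(Since a = 10 > μ = 1.2667, the bound 19/150 is < 1 and informative.)

P[X ≥ 10] ≤ 19/150 ≈ 0.1267.


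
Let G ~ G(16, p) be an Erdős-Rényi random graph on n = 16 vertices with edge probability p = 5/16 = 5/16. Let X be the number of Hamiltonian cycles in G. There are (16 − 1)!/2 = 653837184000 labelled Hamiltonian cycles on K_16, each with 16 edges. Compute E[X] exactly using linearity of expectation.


K_16 has (16 − 1)!/2 = 653837184000 labelled Hamiltonian cycles.
For each such Hamiltonian cycle H, let X_H = 1 if all 16 edges of H are present in G. Then P[X_H = 1] = p^{16} = (5/16)^{16} = 152587890625/18446744073709551616.
Summing the indicators: E[X] = Σ_H E[X_H] = 653837184000 · p^{16} = 653837184000 · 152587890625/18446744073709551616 = 97429332733154296875/18014398509481984.
Numerically: E[X] ≈ 5408.41.

E[X] = 653837184000 · (5/16)^{16} = 97429332733154296875/18014398509481984 ≈ 5408.41.


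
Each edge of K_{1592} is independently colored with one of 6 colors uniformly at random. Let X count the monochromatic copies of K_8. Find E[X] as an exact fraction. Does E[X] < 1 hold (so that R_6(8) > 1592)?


E[X] = C(1592, 8) · 6^{1 − 28} = 1005480414540892933435 · 6^{−27} = 1005480414540892933435/1023490369077469249536.
As a reduced fraction: E[X] = 1005480414540892933435/1023490369077469249536 ≈ 0.9824034.
Is E[X] < 1? YES.
Since E[X] < 1, there exists a 6-coloring of K_{1592} with no monochromatic K_8; hence R_6(8) > 1592.

E[X] = 1005480414540892933435/1023490369077469249536 ≈ 0.9824034; E[X] < 1, so R_6(8) > 1592.


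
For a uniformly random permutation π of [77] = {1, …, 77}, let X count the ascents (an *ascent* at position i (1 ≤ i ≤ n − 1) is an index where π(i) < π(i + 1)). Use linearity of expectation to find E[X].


Write X = Σ X_I over i = 1, …, 76, with X_I the indicator of one ascent.
There are 76 indicators.
For each fixed i, the pair (π(i), π(i+1)) is a uniformly random ordered pair of distinct values from {1, …, 77}; by symmetry P[π(i) < π(i+1)] = 1/2.
By linearity: E[X] = 76 · (1/2) = (77 − 1) · (1/2) = 38 ≈ 38.00000.

E[X] = 38 = 38.00000.


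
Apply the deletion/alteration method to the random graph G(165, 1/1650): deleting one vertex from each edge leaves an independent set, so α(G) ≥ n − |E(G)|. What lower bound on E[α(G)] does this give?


E[|E(G)|] = C(165, 2)·p = 13530 · (1/1650) = 41/5.
E[α(G)] ≥ n − E[|E(G)|] = 165 − 41/5 = 784/5.
Numerically: ≈ 156.8000.
(This is only a lower bound; the true E[α(G)] may be larger.)

E[α(G)] ≥ 784/5 ≈ 156.8000.


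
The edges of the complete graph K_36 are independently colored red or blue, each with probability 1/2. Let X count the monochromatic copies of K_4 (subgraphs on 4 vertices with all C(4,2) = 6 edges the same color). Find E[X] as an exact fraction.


Let X = Σ_S X_S over the C(36, 4) = 58905 subsets S of size 4, where X_S = 1 if the K_4 on S is monochromatic.
For a fixed S, the K_4 on S has C(4, 2) = 6 edges. P[all 6 edges red] = (1/2)^6, and likewise for blue, so P[monochromatic] = 2·(1/2)^6 = 2^{1 − 6} = 1/32.
Summing: E[X] = C(36, 4) · 2^{1 − 6} = 58905 · 1/32 = 58905/32.
Numerically: E[X] ≈ 1840.781250.

E[X] = C(36,4)·2^(1−C(4,2)) = 58905/32 ≈ 1840.781250.


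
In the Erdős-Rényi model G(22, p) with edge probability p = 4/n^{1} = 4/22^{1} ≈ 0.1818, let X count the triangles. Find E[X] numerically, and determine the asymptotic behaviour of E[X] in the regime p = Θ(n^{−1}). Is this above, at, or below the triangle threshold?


Number of potential triangles: C(22, 3) = 1540.
Each occurs with probability p³ ≈ (0.1818)³ ≈ 6.010518e-03.
By linearity: E[X] = C(22, 3)·p³ ≈ 1540 · 6.010518e-03 ≈ 9.2562.
Here α = 1, so p = 4/n is exactly at the triangle threshold p ~ 1/n. Asymptotically E[X] → c³/6 = 4³/6 = 32/3 ≈ 10.6667, a bounded constant. In this regime the triangle count is asymptotically Poisson(c³/6).

E[X] ≈ 9.2562; in regime p = Θ(1/n^{1}) E[X] stays bounded (at the triangle threshold p ~ 1/n).


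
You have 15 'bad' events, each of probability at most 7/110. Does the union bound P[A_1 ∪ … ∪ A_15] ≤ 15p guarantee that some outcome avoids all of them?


Union bound: P[∪_{i=1}^{15} A_i] ≤ Σ_i P[A_i] ≤ 15·p = 15·(7/110) = 21/22.
Numerically: 21/22 ≈ 0.955.
Is 21/22 < 1? YES.
Since P[∪ A_i] ≤ 21/22 < 1, the complement has P[∩ A_i^c] ≥ 1 − 21/22 = 1/22 > 0, so some outcome avoids every A_i.

15·p = 21/22 ≈ 0.955; existence CERTIFIED by the union bound.


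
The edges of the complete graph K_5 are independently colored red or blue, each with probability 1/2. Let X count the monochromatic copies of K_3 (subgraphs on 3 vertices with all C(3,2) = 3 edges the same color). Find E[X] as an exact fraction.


Let X = Σ_S X_S over the C(5, 3) = 10 subsets S of size 3, where X_S = 1 if the K_3 on S is monochromatic.
For a fixed S, the K_3 on S has C(3, 2) = 3 edges. P[all 3 edges red] = (1/2)^3, and likewise for blue, so P[monochromatic] = 2·(1/2)^3 = 2^{1 − 3} = 1/4.
Summing: E[X] = C(5, 3) · 2^{1 − 3} = 10 · 1/4 = 5/2.
Numerically: E[X] ≈ 2.500.

E[X] = C(5,3)·2^(1−C(3,2)) = 5/2 ≈ 2.500.


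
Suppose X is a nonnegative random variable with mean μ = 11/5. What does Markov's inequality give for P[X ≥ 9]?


μ = E[X] = 11/5, a = 9.
Markov: P[X ≥ 9] ≤ μ/a = (11/5)/9 = 11/45.
Numerically: ≈ 0.244444.
(Since a = 9 > μ = 2.200000, the bound 11/45 is < 1 and informative.)

P[X ≥ 9] ≤ 11/45 ≈ 0.244444.


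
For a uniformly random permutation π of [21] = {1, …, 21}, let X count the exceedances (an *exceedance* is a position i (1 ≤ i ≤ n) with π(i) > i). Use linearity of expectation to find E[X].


Write X = Σ_{i=1}^{21} X_i, where X_i = 1_{π(i) > i}.
For each fixed i, π(i) is uniform over {1, …, 21} (marginal of a uniform permutation), so P[π(i) > i] = (n − i)/n. Summing: Σ_{i=1}^{21} (n − i)/n = (0 + 1 + … + 20)/21 = 21(21 − 1)/(2·21) = (21 − 1)/2.
Hence E[X] = Σ_{i=1}^{21} (21 − i)/21 = 10 ≈ 10.00000.

E[X] = 10 = 10.00000.


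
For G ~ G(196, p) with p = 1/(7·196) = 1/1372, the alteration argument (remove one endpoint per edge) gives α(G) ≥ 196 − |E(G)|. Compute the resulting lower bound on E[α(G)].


E[|E(G)|] = C(196, 2)·p = 19110 · (1/1372) = 195/14.
E[α(G)] ≥ n − E[|E(G)|] = 196 − 195/14 = 2549/14.
Numerically: ≈ 182.071429.
(This is only a lower bound; the true E[α(G)] may be larger.)

E[α(G)] ≥ 2549/14 ≈ 182.071429.


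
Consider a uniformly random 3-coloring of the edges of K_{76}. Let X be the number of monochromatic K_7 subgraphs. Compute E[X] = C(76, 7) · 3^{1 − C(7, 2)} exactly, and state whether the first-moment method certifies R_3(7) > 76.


E[X] = C(76, 7) · 3^{1 − 21} = 2186189400 · 3^{−20} = 2186189400/3486784401.
As a reduced fraction: E[X] = 728729800/1162261467 ≈ 0.6270.
Is E[X] < 1? YES.
Since E[X] < 1, there exists a 3-coloring of K_{76} with no monochromatic K_7; hence R_3(7) > 76.

E[X] = 728729800/1162261467 ≈ 0.6270; E[X] < 1, so R_3(7) > 76.


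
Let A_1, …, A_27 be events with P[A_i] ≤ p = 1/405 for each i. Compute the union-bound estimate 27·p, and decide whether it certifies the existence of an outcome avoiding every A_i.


Union bound: P[∪_{i=1}^{27} A_i] ≤ Σ_i P[A_i] ≤ 27·p = 27·(1/405) = 1/15.
Numerically: 1/15 ≈ 0.0667.
Is 1/15 < 1? YES.
Since P[∪ A_i] ≤ 1/15 < 1, the complement has P[∩ A_i^c] ≥ 1 − 1/15 = 14/15 > 0, so some outcome avoids every A_i.

27·p = 1/15 ≈ 0.0667; existence CERTIFIED by the union bound.


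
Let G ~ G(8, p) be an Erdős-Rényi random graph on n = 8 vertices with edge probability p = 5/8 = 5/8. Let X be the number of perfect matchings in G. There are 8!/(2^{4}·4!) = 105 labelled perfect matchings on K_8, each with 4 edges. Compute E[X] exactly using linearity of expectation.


K_8 has 8!/(2^{4}·4!) = 105 labelled perfect matchings.
For each such perfect matching H, let X_H = 1 if all 4 edges of H are present in G. Then P[X_H = 1] = p^{4} = (5/8)^{4} = 625/4096.
By linearity: E[X] = Σ_H E[X_H] = 105 · p^{4} = 105 · 625/4096 = 65625/4096.
Numerically: E[X] ≈ 16.022.

E[X] = 105 · (5/8)^{4} = 65625/4096 ≈ 16.022.


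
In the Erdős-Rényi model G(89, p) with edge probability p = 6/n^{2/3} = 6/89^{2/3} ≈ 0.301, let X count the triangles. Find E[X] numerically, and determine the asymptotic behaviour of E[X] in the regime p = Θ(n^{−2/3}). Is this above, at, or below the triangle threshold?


Number of potential triangles: C(89, 3) = 113564.
Each occurs with probability p³ ≈ (0.301)³ ≈ 2.72693e-02.
By linearity: E[X] = C(89, 3)·p³ ≈ 113564 · 2.72693e-02 ≈ 3096.809.
Since α = 2/3 < 1, p = c/n^{2/3} ≫ 1/n is above the triangle threshold p ~ 1/n. Asymptotically E[X] ~ (c³/6)·n^{3(1−α)} = (6³/6)·n^{1} → ∞; triangles are abundant w.h.p.

E[X] ≈ 3096.809; in regime p = Θ(1/n^{2/3}) E[X] diverges (above the triangle threshold p ~ 1/n).


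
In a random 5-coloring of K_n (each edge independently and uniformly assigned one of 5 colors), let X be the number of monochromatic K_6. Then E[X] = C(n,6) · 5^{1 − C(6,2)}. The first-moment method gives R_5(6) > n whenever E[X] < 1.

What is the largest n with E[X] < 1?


We need C(n, 6) · 5^{1 − 15} < 1, i.e. C(n, 6) < 5^{15 − 1} = 6103515625.
Check values of n near the boundary:
  n = 126: C(126, 6) = 4925156775; 4925156775 < 6103515625? YES
  n = 127: C(127, 6) = 5169379425; 5169379425 < 6103515625? YES
  n = 128: C(128, 6) = 5423611200; 5423611200 < 6103515625? YES
  n = 129: C(129, 6) = 5688177600; 5688177600 < 6103515625? YES
  n = 130: C(130, 6) = 5963412000; 5963412000 < 6103515625? YES
  n = 131: C(131, 6) = 6249655776; 6249655776 < 6103515625? NO
  n = 132: C(132, 6) = 6547258432; 6547258432 < 6103515625? NO
  n = 133: C(133, 6) = 6856577728; 6856577728 < 6103515625? NO
The largest n with C(n, 6) < 6103515625 is n = 130 (where E[X] = 47707296/48828125 ≈ 0.9770454). Hence R_5(6) > 130, i.e. R_5(6) ≥ 131.

Largest n = 130; hence R_5(6) > 130.
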